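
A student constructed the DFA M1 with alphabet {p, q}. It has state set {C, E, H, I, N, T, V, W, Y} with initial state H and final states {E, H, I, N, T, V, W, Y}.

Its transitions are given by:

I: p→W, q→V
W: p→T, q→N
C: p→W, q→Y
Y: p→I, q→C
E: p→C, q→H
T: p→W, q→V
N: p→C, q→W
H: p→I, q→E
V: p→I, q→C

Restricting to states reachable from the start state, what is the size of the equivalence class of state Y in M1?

2

Every state is reachable, so we keep all 9.
Start with accepting vs non-accepting: {E,H,I,N,T,V,W,Y} | {C}.
On input p, block {E,H,I,N,T,V,W,Y} splits into {H,I,T,V,W,Y} and {E,N}.
Split {H,I,T,V,W,Y} by δ(·,q) → {I,T} and {V,Y} and {H,W}.
The partition is now stable with 5 blocks: {I,T} | {C} | {E,N} | {V,Y} | {H,W}.
State Y belongs to the block {V,Y}, which has 2 states.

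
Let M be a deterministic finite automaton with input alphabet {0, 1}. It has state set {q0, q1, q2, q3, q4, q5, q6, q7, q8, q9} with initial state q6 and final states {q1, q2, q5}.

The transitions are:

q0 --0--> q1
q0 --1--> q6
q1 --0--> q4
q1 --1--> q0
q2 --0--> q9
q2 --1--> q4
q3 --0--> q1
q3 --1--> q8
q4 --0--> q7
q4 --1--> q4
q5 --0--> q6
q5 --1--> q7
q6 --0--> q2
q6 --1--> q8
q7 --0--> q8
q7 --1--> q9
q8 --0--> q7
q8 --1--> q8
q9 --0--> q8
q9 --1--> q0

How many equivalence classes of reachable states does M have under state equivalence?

States {q3,q5} cannot be reached from the start state, so discard them.
Initial partition by acceptance: {q1,q2} | {q0,q4,q6,q7,q8,q9}.
On input 0, block {q0,q4,q6,q7,q8,q9} splits into {q4,q7,q8,q9} and {q0,q6}.
Split {q1,q2} by δ(·,1) → {q1} and {q2}.
Refine {q4,q7,q8,q9} on symbol 1: members go to different blocks, giving {q4,q7,q8} and {q9}.
On input 1, block {q4,q7,q8} splits into {q4,q8} and {q7}.
Refine {q0,q6} on symbol 0: members go to different blocks, giving {q0} and {q6}.
No further refinement is possible. Final partition (7 blocks): {q1} | {q4,q8} | {q0} | {q2} | {q9} | {q7} | {q6}.

7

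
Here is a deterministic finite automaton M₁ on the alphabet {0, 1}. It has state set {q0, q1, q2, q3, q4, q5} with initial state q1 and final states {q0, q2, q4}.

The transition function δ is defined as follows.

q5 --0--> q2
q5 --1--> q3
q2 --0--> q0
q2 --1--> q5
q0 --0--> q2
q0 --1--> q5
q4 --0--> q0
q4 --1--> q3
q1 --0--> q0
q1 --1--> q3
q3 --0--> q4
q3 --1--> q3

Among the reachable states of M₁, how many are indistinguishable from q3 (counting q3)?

3

All states are reachable from the start state.
P0 = {q0,q2,q4} | {q1,q3,q5}.
The partition is now stable with 2 blocks: {q0,q2,q4} | {q1,q3,q5}.
The equivalence class containing q3 is {q1,q3,q5}, of size 3.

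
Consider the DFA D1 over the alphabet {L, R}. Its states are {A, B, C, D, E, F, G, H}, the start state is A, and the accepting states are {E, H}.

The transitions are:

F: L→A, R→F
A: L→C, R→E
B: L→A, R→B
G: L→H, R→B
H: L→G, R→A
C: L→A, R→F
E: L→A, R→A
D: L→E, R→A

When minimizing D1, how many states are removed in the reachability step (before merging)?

No path from A leads to B, D, G, H; the other 4 states are all reachable.

4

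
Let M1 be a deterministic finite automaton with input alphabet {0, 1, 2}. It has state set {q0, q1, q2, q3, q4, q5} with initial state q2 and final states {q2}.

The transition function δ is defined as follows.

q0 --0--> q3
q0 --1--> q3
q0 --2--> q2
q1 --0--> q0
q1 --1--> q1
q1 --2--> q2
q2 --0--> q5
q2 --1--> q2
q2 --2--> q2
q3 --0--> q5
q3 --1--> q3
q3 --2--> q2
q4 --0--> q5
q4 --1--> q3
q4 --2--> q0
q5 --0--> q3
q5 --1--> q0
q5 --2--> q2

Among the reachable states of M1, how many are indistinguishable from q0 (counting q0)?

3

First remove the unreachable states {q1,q4}; 4 states remain.
Start with accepting vs non-accepting: {q2} | {q0,q3,q5}.
The partition is now stable with 2 blocks: {q2} | {q0,q3,q5}.
The equivalence class containing q0 is {q0,q3,q5}, of size 3.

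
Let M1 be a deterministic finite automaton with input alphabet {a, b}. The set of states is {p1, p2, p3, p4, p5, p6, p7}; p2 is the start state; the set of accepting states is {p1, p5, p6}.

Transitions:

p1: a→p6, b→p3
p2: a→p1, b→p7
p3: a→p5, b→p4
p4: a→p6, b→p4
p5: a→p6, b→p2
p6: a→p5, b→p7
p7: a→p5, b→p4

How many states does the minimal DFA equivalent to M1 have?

P0 = {p1,p5,p6} | {p2,p3,p4,p7}.
The partition is now stable with 2 blocks: {p1,p5,p6} | {p2,p3,p4,p7}.

2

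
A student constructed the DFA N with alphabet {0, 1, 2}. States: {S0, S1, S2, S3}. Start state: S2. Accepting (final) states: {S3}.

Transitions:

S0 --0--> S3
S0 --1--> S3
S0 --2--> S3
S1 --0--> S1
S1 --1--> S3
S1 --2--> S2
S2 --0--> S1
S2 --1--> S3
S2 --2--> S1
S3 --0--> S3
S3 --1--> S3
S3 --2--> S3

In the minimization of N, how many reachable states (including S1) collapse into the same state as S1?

2

States {S0} cannot be reached from the start state, so discard them.
P0 = {S3} | {S1,S2}.
Stable partition: {S3} | {S1,S2} — 2 equivalence classes.
State S1 belongs to the block {S1,S2}, which has 2 states.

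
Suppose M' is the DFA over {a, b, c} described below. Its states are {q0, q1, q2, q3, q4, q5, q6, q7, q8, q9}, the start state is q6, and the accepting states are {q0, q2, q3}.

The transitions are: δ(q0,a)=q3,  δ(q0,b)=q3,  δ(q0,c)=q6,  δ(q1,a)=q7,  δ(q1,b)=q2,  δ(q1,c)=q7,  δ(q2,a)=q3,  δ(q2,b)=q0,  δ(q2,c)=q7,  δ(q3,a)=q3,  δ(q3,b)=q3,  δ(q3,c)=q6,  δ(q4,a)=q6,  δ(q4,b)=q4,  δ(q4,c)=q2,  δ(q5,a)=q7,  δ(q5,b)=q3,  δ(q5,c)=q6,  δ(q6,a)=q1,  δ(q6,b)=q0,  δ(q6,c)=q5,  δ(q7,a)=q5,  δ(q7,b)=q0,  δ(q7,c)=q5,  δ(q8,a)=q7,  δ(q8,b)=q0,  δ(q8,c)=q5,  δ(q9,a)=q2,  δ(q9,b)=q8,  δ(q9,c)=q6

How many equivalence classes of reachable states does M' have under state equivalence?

States {q4,q8,q9} cannot be reached from the start state, so discard them.
Start with accepting vs non-accepting: {q0,q2,q3} | {q1,q5,q6,q7}.
No further refinement is possible. Final partition (2 blocks): {q0,q2,q3} | {q1,q5,q6,q7}.

2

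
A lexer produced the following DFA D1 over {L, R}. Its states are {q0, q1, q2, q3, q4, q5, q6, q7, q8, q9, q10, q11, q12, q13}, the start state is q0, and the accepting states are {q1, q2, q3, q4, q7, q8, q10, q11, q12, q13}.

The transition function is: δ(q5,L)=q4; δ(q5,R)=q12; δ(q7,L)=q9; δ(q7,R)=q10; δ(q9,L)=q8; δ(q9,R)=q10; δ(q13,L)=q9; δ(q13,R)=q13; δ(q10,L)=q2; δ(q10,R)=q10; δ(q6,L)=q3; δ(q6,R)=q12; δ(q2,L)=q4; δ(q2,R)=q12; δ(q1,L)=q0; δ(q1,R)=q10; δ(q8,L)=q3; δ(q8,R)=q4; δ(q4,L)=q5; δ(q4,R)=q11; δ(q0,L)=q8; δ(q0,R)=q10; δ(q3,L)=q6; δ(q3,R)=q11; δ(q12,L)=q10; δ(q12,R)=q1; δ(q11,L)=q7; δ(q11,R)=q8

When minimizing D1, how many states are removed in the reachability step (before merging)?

1

No path from q0 leads to q13; the other 13 states are all reachable.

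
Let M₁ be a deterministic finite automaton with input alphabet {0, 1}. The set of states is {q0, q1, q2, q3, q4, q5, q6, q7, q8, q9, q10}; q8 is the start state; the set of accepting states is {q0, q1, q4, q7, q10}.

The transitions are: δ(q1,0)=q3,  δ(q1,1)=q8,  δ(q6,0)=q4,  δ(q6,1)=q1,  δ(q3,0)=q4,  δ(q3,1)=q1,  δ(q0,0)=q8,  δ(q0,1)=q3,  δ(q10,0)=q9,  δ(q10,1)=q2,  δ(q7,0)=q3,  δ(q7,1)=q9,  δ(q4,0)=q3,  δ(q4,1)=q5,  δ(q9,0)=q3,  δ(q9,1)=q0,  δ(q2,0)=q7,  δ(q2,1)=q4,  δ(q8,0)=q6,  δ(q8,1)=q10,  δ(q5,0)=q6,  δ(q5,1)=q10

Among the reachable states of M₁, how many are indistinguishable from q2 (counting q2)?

3

P0 = {q0,q1,q4,q7,q10} | {q2,q3,q5,q6,q8,q9}.
On input 0, block {q2,q3,q5,q6,q8,q9} splits into {q2,q3,q6} and {q5,q8,q9}.
Split {q0,q1,q4,q7,q10} by δ(·,0) → {q1,q4,q7} and {q0,q10}.
The partition is now stable with 4 blocks: {q1,q4,q7} | {q2,q3,q6} | {q5,q8,q9} | {q0,q10}.
State q2 belongs to the block {q2,q3,q6}, which has 3 states.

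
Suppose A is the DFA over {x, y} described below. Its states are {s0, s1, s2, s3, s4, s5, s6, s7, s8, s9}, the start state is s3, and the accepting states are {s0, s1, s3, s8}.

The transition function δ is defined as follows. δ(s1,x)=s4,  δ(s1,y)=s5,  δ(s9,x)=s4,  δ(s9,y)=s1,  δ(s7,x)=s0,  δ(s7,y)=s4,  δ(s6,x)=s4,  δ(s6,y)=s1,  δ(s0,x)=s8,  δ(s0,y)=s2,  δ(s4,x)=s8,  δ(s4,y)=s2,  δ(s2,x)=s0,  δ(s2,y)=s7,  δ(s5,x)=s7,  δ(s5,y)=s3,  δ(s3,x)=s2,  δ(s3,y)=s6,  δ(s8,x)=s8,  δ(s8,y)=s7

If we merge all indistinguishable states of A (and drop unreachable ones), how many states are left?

Reachable states from the start: {s0,s1,s2,s3,s4,s5,s6,s7,s8}. Unreachable: {s9} — drop them.
Initial partition by acceptance: {s0,s1,s3,s8} | {s2,s4,s5,s6,s7}.
Refine {s0,s1,s3,s8} on symbol x: members go to different blocks, giving {s0,s8} and {s1,s3}.
Split {s2,s4,s5,s6,s7} by δ(·,x) → {s2,s4,s7} and {s5,s6}.
The partition is now stable with 4 blocks: {s0,s8} | {s2,s4,s7} | {s1,s3} | {s5,s6}.

4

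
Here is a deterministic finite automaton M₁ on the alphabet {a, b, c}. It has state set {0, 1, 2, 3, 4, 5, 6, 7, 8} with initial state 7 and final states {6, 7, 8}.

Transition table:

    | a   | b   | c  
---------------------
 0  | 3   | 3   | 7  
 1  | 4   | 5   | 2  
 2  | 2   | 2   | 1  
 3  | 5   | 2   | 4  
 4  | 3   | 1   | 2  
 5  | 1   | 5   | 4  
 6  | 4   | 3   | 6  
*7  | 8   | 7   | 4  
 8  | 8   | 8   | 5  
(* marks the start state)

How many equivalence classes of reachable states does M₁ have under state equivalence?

2

First remove the unreachable states {0,6}; 7 states remain.
Initial partition by acceptance: {7,8} | {1,2,3,4,5}.
Stable partition: {7,8} | {1,2,3,4,5} — 2 equivalence classes.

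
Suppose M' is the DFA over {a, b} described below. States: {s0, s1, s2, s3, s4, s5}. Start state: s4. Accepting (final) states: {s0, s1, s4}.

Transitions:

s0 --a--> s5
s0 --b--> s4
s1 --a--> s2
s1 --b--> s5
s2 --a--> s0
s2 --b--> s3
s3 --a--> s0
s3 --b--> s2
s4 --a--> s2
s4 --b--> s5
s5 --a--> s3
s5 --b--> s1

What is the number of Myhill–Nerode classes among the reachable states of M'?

All states are reachable from the start state.
P0 = {s0,s1,s4} | {s2,s3,s5}.
Split {s0,s1,s4} by δ(·,b) → {s1,s4} and {s0}.
On input a, block {s2,s3,s5} splits into {s2,s3} and {s5}.
The partition is now stable with 4 blocks: {s1,s4} | {s2,s3} | {s0} | {s5}.

4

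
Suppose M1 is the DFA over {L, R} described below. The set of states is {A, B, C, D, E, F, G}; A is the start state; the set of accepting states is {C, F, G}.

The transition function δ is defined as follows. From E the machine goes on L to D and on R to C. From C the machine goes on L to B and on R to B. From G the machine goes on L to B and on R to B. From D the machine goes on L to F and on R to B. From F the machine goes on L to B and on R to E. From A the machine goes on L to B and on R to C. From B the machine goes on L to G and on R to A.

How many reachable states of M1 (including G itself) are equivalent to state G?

2

States {D,E,F} cannot be reached from the start state, so discard them.
Start with accepting vs non-accepting: {C,G} | {A,B}.
Split {A,B} by δ(·,L) → {A} and {B}.
The partition is now stable with 3 blocks: {C,G} | {A} | {B}.
The equivalence class containing G is {C,G}, of size 2.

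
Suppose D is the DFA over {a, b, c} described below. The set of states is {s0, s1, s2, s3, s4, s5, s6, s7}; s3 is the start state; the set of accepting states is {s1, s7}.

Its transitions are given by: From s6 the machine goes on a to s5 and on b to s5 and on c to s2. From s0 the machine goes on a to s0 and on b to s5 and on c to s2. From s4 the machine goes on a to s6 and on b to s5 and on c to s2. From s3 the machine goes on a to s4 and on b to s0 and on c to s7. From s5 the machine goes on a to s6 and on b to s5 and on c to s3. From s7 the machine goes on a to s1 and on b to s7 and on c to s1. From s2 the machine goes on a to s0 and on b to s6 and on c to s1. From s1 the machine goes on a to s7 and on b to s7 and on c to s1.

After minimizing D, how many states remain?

P0 = {s1,s7} | {s0,s2,s3,s4,s5,s6}.
On input c, block {s0,s2,s3,s4,s5,s6} splits into {s0,s4,s5,s6} and {s2,s3}.
No further refinement is possible. Final partition (3 blocks): {s1,s7} | {s0,s4,s5,s6} | {s2,s3}.

3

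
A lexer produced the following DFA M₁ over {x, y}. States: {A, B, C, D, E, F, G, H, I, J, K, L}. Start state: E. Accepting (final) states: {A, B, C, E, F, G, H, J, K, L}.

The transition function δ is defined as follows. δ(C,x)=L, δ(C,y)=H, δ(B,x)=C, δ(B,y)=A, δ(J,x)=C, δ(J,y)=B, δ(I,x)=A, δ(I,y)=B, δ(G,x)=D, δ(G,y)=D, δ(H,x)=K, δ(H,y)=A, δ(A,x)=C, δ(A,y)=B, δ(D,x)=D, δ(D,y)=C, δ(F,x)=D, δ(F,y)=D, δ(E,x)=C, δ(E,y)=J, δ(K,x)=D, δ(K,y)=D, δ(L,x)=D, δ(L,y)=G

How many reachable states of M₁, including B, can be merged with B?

4

First remove the unreachable states {F,I}; 10 states remain.
Initial partition by acceptance: {A,B,C,E,G,H,J,K,L} | {D}.
On input x, block {A,B,C,E,G,H,J,K,L} splits into {A,B,C,E,H,J} and {G,K,L}.
Refine {A,B,C,E,H,J} on symbol x: members go to different blocks, giving {A,B,E,J} and {C,H}.
Split {G,K,L} by δ(·,y) → {G,K} and {L}.
Split {C,H} by δ(·,x) → {C} and {H}.
The partition is now stable with 6 blocks: {A,B,E,J} | {D} | {G,K} | {C} | {L} | {H}.
The equivalence class containing B is {A,B,E,J}, of size 4.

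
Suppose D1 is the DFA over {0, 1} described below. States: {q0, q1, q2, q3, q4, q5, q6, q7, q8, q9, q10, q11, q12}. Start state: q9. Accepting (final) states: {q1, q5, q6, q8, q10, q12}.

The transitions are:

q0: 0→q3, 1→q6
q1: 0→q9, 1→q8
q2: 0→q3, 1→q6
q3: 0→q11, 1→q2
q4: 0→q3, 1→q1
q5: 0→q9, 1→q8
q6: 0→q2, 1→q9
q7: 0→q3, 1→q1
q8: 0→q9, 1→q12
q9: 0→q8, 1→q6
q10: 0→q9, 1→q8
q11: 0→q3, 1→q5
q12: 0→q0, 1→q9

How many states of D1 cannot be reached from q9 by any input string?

BFS from q9 reaches {q0, q2, q3, q5, q6, q8, q9, q11, q12}; the 4 state(s) q1, q4, q7, q10 are never visited.

4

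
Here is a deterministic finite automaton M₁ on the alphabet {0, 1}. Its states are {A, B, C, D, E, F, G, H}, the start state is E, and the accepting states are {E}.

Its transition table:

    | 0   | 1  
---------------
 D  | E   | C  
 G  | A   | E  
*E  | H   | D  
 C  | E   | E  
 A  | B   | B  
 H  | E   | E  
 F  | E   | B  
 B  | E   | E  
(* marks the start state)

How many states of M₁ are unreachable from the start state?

No path from E leads to A, B, F, G; the other 4 states are all reachable.

4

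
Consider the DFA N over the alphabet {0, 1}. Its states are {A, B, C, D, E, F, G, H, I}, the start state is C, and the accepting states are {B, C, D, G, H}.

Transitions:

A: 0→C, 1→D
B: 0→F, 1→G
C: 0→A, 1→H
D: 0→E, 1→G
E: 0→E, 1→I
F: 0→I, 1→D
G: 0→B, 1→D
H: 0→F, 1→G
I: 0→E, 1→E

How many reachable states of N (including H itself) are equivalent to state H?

2

All states are reachable from the start state.
Initial partition by acceptance: {B,C,D,G,H} | {A,E,F,I}.
Refine {B,C,D,G,H} on symbol 0: members go to different blocks, giving {B,C,D,H} and {G}.
Refine {B,C,D,H} on symbol 1: members go to different blocks, giving {B,D,H} and {C}.
Split {A,E,F,I} by δ(·,0) → {E,F,I} and {A}.
Split {E,F,I} by δ(·,1) → {E,I} and {F}.
On input 0, block {B,D,H} splits into {B,H} and {D}.
Stable partition: {B,H} | {E,I} | {G} | {C} | {A} | {F} | {D} — 7 equivalence classes.
The equivalence class containing H is {B,H}, of size 2.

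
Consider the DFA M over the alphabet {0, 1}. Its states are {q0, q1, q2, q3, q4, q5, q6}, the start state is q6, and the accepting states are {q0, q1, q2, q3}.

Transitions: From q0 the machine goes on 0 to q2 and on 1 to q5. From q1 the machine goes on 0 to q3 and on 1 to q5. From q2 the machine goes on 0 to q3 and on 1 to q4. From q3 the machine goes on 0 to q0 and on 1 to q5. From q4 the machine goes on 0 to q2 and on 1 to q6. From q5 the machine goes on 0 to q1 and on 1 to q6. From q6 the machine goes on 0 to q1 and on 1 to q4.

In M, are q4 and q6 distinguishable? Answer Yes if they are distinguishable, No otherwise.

Initial partition by acceptance: {q0,q1,q2,q3} | {q4,q5,q6}.
No further refinement is possible. Final partition (2 blocks): {q0,q1,q2,q3} | {q4,q5,q6}.
q4 and q6 lie in the same block of the stable partition, so they are equivalent — no string distinguishes them.

No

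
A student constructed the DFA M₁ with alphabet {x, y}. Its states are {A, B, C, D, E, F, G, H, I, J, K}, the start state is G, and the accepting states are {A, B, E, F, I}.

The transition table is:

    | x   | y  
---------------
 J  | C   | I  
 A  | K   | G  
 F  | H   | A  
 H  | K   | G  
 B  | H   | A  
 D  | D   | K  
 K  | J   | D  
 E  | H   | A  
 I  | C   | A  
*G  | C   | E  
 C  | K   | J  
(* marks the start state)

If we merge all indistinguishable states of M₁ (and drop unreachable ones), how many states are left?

First remove the unreachable states {B,F}; 9 states remain.
Initial partition by acceptance: {A,E,I} | {C,D,G,H,J,K}.
Refine {A,E,I} on symbol y: members go to different blocks, giving {E,I} and {A}.
Refine {C,D,G,H,J,K} on symbol y: members go to different blocks, giving {C,D,H,K} and {G,J}.
On input x, block {C,D,H,K} splits into {C,D,H} and {K}.
On input x, block {C,D,H} splits into {C,H} and {D}.
No further refinement is possible. Final partition (6 blocks): {E,I} | {C,H} | {A} | {G,J} | {K} | {D}.

6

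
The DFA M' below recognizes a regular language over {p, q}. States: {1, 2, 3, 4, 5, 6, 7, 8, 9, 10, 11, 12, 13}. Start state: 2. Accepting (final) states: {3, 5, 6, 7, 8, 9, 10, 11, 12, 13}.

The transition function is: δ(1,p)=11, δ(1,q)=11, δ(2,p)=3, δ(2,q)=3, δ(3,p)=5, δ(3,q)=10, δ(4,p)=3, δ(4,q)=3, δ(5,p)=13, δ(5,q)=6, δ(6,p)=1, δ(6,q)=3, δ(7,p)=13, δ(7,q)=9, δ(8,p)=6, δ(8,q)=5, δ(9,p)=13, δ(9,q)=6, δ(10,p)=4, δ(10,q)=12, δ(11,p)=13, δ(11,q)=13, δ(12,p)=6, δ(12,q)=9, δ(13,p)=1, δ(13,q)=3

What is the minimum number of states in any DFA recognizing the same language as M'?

7

States {7,8} cannot be reached from the start state, so discard them.
Initial partition by acceptance: {3,5,6,9,10,11,12,13} | {1,2,4}.
Split {3,5,6,9,10,11,12,13} by δ(·,p) → {3,5,9,11,12} and {6,10,13}.
Split {3,5,9,11,12} by δ(·,p) → {5,9,11,12} and {3}.
Split {5,9,11,12} by δ(·,q) → {5,9,11} and {12}.
Refine {1,2,4} on symbol p: members go to different blocks, giving {2,4} and {1}.
Refine {6,10,13} on symbol p: members go to different blocks, giving {6,13} and {10}.
No further refinement is possible. Final partition (7 blocks): {5,9,11} | {2,4} | {6,13} | {3} | {12} | {1} | {10}.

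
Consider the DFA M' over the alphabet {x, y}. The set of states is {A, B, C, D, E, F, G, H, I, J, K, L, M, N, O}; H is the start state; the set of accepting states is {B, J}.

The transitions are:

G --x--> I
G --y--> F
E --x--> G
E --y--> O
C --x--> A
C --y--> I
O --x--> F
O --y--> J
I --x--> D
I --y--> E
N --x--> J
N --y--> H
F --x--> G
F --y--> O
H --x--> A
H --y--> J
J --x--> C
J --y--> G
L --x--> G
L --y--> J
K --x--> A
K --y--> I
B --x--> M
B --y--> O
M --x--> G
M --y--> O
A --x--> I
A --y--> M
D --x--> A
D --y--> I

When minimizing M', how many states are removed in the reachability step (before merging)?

4

Starting at H and following transitions, the reachable set is {A, C, D, E, F, G, H, I, J, M, O}. That leaves B, K, L, N unreachable — 4 in total.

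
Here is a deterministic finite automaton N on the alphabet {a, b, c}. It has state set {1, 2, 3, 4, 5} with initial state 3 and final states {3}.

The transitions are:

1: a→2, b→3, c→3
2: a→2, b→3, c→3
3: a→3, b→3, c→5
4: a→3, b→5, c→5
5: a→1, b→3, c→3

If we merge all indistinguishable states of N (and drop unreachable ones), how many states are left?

2

First remove the unreachable states {4}; 4 states remain.
Initial partition by acceptance: {3} | {1,2,5}.
Stable partition: {3} | {1,2,5} — 2 equivalence classes.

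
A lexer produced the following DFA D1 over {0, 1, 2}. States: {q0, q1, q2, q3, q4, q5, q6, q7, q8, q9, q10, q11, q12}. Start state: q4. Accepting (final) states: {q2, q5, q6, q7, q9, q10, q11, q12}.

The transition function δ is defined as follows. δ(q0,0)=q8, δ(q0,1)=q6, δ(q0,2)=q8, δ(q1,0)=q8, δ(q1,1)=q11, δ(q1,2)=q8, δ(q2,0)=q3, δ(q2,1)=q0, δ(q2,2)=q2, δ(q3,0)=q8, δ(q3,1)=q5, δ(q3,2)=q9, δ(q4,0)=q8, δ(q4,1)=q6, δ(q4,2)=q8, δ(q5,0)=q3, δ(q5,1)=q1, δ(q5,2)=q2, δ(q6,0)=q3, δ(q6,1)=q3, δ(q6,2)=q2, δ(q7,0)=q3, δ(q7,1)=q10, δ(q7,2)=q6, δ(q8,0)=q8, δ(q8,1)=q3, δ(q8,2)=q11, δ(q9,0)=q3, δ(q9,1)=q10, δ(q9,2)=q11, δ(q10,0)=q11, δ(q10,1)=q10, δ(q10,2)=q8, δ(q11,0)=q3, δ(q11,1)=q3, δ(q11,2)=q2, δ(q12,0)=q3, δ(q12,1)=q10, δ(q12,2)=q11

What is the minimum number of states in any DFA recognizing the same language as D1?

7

First remove the unreachable states {q7,q12}; 11 states remain.
Initial partition by acceptance: {q2,q5,q6,q9,q10,q11} | {q0,q1,q3,q4,q8}.
Split {q2,q5,q6,q9,q10,q11} by δ(·,0) → {q2,q5,q6,q9,q11} and {q10}.
Refine {q2,q5,q6,q9,q11} on symbol 1: members go to different blocks, giving {q2,q5,q6,q11} and {q9}.
Refine {q0,q1,q3,q4,q8} on symbol 1: members go to different blocks, giving {q0,q1,q3,q4} and {q8}.
Split {q0,q1,q3,q4} by δ(·,2) → {q0,q1,q4} and {q3}.
On input 1, block {q2,q5,q6,q11} splits into {q2,q5} and {q6,q11}.
The partition is now stable with 7 blocks: {q2,q5} | {q0,q1,q4} | {q10} | {q9} | {q8} | {q3} | {q6,q11}.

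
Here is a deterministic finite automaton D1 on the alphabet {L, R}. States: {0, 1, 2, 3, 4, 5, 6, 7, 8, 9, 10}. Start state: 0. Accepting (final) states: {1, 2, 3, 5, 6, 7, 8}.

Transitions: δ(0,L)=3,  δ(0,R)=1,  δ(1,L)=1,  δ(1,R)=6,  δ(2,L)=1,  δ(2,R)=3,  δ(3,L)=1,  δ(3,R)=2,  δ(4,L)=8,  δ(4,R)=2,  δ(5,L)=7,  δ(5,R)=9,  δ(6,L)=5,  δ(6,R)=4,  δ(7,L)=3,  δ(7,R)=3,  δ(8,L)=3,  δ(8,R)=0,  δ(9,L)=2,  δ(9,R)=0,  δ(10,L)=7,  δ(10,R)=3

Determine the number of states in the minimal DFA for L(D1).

9

Reachable states from the start: {0,1,2,3,4,5,6,7,8,9}. Unreachable: {10} — drop them.
Initial partition by acceptance: {1,2,3,5,6,7,8} | {0,4,9}.
Split {1,2,3,5,6,7,8} by δ(·,R) → {1,2,3,7} and {5,6,8}.
Refine {1,2,3,7} on symbol R: members go to different blocks, giving {2,3,7} and {1}.
Refine {2,3,7} on symbol L: members go to different blocks, giving {2,3} and {7}.
Refine {0,4,9} on symbol L: members go to different blocks, giving {0,9} and {4}.
Refine {0,9} on symbol R: members go to different blocks, giving {0} and {9}.
On input L, block {5,6,8} splits into {5} and {6} and {8}.
No further refinement is possible. Final partition (9 blocks): {2,3} | {0} | {5} | {1} | {7} | {4} | {9} | {6} | {8}.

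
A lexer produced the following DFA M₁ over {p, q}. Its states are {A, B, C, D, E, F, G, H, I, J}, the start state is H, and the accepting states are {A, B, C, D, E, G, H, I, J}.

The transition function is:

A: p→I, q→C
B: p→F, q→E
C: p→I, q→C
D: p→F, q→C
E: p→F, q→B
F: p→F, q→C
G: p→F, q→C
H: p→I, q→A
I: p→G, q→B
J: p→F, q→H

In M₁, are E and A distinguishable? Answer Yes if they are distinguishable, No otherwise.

Reachable states from the start: {A,B,C,E,F,G,H,I}. Unreachable: {D,J} — drop them.
Initial partition by acceptance: {A,B,C,E,G,H,I} | {F}.
Split {A,B,C,E,G,H,I} by δ(·,p) → {A,C,H,I} and {B,E,G}.
Refine {A,C,H,I} on symbol p: members go to different blocks, giving {A,C,H} and {I}.
On input q, block {B,E,G} splits into {B,E} and {G}.
Stable partition: {A,C,H} | {F} | {B,E} | {I} | {G} — 5 equivalence classes.
E and A end up in different blocks, so they are distinguishable. For instance, the string 'p' is accepted from only A.

Yes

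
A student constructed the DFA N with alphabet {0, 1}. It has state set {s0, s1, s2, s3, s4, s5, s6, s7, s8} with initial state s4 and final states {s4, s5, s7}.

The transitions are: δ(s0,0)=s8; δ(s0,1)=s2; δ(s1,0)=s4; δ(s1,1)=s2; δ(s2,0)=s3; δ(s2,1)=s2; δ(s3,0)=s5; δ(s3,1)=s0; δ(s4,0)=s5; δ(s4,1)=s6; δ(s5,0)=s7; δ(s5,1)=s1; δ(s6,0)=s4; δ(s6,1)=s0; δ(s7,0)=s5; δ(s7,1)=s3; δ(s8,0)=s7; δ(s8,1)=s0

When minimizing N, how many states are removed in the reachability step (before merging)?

A breadth-first search from the start state visits every state.

0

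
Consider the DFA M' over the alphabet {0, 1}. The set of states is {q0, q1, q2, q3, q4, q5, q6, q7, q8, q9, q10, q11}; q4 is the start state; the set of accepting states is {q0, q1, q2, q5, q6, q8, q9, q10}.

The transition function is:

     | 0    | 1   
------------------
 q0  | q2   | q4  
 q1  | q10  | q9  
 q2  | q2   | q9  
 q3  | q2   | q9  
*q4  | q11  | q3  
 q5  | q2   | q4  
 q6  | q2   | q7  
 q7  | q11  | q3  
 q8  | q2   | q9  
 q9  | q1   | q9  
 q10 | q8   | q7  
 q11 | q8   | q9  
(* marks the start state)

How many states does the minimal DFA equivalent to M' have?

Reachable states from the start: {q1,q2,q3,q4,q7,q8,q9,q10,q11}. Unreachable: {q0,q5,q6} — drop them.
Start with accepting vs non-accepting: {q1,q2,q8,q9,q10} | {q3,q4,q7,q11}.
On input 1, block {q1,q2,q8,q9,q10} splits into {q1,q2,q8,q9} and {q10}.
Split {q1,q2,q8,q9} by δ(·,0) → {q2,q8,q9} and {q1}.
Refine {q2,q8,q9} on symbol 0: members go to different blocks, giving {q2,q8} and {q9}.
Split {q3,q4,q7,q11} by δ(·,0) → {q3,q11} and {q4,q7}.
Stable partition: {q2,q8} | {q3,q11} | {q10} | {q1} | {q9} | {q4,q7} — 6 equivalence classes.

6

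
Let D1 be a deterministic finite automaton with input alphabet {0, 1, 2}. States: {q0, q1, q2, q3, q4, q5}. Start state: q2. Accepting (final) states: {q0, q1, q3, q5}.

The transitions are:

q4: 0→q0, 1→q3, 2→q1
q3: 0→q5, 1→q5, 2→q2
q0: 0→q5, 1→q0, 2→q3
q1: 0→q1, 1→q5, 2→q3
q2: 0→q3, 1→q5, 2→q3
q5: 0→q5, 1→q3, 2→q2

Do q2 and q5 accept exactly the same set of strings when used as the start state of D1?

No

States {q0,q1,q4} cannot be reached from the start state, so discard them.
P0 = {q3,q5} | {q2}.
No further refinement is possible. Final partition (2 blocks): {q3,q5} | {q2}.
q2 and q5 end up in different blocks, so they are distinguishable. For instance, the string 'ε' is accepted from only q5.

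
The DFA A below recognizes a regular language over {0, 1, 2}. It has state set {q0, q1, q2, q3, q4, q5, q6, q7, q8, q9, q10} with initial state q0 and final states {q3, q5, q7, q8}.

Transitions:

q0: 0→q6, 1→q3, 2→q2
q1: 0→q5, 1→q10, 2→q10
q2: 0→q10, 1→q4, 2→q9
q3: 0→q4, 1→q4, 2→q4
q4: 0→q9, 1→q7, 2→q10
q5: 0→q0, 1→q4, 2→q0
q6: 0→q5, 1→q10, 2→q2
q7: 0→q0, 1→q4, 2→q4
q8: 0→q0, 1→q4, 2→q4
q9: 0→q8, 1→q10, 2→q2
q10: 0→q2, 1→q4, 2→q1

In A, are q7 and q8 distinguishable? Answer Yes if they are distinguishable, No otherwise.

Initial partition by acceptance: {q3,q5,q7,q8} | {q0,q1,q2,q4,q6,q9,q10}.
Refine {q0,q1,q2,q4,q6,q9,q10} on symbol 0: members go to different blocks, giving {q0,q2,q4,q10} and {q1,q6,q9}.
Refine {q0,q2,q4,q10} on symbol 0: members go to different blocks, giving {q0,q4} and {q2,q10}.
Stable partition: {q3,q5,q7,q8} | {q0,q4} | {q1,q6,q9} | {q2,q10} — 4 equivalence classes.
q7 and q8 lie in the same block of the stable partition, so they are equivalent — no string distinguishes them.

No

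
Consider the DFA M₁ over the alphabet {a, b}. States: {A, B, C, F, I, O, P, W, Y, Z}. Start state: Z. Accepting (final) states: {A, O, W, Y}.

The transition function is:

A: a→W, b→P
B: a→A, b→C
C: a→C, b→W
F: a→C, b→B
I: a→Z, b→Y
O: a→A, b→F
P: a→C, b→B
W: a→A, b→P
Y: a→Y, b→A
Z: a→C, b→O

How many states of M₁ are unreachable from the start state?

No path from Z leads to I, Y; the other 8 states are all reachable.

2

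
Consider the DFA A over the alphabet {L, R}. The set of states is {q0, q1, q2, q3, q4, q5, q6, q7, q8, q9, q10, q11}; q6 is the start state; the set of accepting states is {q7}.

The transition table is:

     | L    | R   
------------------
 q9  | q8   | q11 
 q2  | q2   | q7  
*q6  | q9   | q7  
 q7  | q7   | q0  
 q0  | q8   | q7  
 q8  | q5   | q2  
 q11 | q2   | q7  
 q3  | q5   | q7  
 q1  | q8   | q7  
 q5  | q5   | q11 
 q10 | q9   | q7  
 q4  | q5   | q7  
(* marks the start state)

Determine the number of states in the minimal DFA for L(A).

4

Reachable states from the start: {q0,q2,q5,q6,q7,q8,q9,q11}. Unreachable: {q1,q3,q4,q10} — drop them.
Start with accepting vs non-accepting: {q7} | {q0,q2,q5,q6,q8,q9,q11}.
Refine {q0,q2,q5,q6,q8,q9,q11} on symbol R: members go to different blocks, giving {q0,q2,q6,q11} and {q5,q8,q9}.
On input L, block {q0,q2,q6,q11} splits into {q0,q6} and {q2,q11}.
Stable partition: {q7} | {q0,q6} | {q5,q8,q9} | {q2,q11} — 4 equivalence classes.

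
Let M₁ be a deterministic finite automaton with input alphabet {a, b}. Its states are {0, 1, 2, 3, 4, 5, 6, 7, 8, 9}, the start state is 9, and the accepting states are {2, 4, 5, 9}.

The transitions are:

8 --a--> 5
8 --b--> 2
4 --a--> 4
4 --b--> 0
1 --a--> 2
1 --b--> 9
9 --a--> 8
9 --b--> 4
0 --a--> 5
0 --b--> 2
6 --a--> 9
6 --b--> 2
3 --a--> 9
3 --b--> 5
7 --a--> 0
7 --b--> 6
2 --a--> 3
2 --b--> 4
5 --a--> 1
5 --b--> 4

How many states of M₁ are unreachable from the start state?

2

BFS from 9 reaches {0, 1, 2, 3, 4, 5, 8, 9}; the 2 state(s) 6, 7 are never visited.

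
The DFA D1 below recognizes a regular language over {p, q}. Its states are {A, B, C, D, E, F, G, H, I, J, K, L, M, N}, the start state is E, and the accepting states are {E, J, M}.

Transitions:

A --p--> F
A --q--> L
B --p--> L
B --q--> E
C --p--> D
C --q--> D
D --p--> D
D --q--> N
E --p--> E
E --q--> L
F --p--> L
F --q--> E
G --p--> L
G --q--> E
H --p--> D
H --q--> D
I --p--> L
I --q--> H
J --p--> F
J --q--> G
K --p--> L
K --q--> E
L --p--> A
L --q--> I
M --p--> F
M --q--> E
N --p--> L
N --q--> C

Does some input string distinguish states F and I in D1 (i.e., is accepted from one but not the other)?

First remove the unreachable states {B,G,J,K,M}; 9 states remain.
Start with accepting vs non-accepting: {E} | {A,C,D,F,H,I,L,N}.
On input q, block {A,C,D,F,H,I,L,N} splits into {A,C,D,H,I,L,N} and {F}.
On input p, block {A,C,D,H,I,L,N} splits into {C,D,H,I,L,N} and {A}.
On input p, block {C,D,H,I,L,N} splits into {C,D,H,I,N} and {L}.
Refine {C,D,H,I,N} on symbol p: members go to different blocks, giving {C,D,H} and {I,N}.
Refine {C,D,H} on symbol q: members go to different blocks, giving {C,H} and {D}.
Stable partition: {E} | {C,H} | {F} | {A} | {L} | {I,N} | {D} — 7 equivalence classes.
F and I end up in different blocks, so they are distinguishable. For instance, the string 'q' is accepted from only F.

Yes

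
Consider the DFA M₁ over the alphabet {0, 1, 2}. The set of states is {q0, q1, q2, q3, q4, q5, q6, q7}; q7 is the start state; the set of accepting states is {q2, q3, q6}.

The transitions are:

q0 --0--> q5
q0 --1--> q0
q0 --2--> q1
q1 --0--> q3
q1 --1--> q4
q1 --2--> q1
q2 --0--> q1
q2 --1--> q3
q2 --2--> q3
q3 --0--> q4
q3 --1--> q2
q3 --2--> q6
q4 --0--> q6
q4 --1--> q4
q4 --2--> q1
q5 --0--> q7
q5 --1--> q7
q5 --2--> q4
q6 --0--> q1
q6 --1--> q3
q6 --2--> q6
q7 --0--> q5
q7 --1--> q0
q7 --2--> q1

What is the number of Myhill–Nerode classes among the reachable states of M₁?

Every state is reachable, so we keep all 8.
Start with accepting vs non-accepting: {q2,q3,q6} | {q0,q1,q4,q5,q7}.
Split {q0,q1,q4,q5,q7} by δ(·,0) → {q0,q5,q7} and {q1,q4}.
The partition is now stable with 3 blocks: {q2,q3,q6} | {q0,q5,q7} | {q1,q4}.

3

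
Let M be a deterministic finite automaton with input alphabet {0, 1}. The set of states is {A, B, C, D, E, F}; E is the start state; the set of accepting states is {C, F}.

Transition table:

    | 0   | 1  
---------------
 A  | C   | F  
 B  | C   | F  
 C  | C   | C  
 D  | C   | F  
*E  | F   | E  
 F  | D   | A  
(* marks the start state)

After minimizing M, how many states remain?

4

States {B} cannot be reached from the start state, so discard them.
Initial partition by acceptance: {C,F} | {A,D,E}.
On input 0, block {C,F} splits into {C} and {F}.
Refine {A,D,E} on symbol 0: members go to different blocks, giving {A,D} and {E}.
Stable partition: {C} | {A,D} | {F} | {E} — 4 equivalence classes.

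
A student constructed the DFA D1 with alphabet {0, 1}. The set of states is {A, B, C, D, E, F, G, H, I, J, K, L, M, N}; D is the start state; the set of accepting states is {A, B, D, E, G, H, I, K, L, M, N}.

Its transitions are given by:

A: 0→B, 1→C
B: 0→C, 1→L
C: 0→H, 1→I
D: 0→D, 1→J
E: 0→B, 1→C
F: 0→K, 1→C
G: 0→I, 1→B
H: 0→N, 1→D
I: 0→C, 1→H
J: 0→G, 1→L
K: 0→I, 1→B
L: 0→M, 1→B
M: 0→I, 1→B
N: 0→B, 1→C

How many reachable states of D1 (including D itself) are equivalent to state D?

States {A,E,F,K} cannot be reached from the start state, so discard them.
Initial partition by acceptance: {B,D,G,H,I,L,M,N} | {C,J}.
On input 0, block {B,D,G,H,I,L,M,N} splits into {D,G,H,L,M,N} and {B,I}.
Refine {D,G,H,L,M,N} on symbol 0: members go to different blocks, giving {D,H,L} and {G,M,N}.
Refine {D,H,L} on symbol 0: members go to different blocks, giving {H,L} and {D}.
Refine {H,L} on symbol 1: members go to different blocks, giving {H} and {L}.
Split {C,J} by δ(·,0) → {C} and {J}.
Split {B,I} by δ(·,1) → {B} and {I}.
Split {G,M,N} by δ(·,0) → {G,M} and {N}.
Stable partition: {H} | {C} | {B} | {G,M} | {D} | {L} | {J} | {I} | {N} — 9 equivalence classes.
The equivalence class containing D is {D}, of size 1.

1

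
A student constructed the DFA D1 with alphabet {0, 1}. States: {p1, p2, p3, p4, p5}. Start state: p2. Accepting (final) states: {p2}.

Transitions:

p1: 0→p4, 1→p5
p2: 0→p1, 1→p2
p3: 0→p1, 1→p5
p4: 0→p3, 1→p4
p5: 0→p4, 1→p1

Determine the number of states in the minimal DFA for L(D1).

Every state is reachable, so we keep all 5.
P0 = {p2} | {p1,p3,p4,p5}.
The partition is now stable with 2 blocks: {p2} | {p1,p3,p4,p5}.

2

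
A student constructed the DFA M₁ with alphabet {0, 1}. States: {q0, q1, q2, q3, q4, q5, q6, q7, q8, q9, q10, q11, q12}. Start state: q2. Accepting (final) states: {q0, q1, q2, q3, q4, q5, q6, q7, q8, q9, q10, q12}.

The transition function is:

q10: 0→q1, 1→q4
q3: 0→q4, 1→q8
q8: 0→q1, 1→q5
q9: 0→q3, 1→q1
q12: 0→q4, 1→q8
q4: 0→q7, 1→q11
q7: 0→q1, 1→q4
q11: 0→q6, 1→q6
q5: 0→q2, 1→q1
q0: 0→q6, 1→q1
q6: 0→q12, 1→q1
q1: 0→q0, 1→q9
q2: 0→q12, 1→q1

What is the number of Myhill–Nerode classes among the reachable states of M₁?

8

States {q10} cannot be reached from the start state, so discard them.
Start with accepting vs non-accepting: {q0,q1,q2,q3,q4,q5,q6,q7,q8,q9,q12} | {q11}.
Refine {q0,q1,q2,q3,q4,q5,q6,q7,q8,q9,q12} on symbol 1: members go to different blocks, giving {q0,q1,q2,q3,q5,q6,q7,q8,q9,q12} and {q4}.
Split {q0,q1,q2,q3,q5,q6,q7,q8,q9,q12} by δ(·,0) → {q0,q1,q2,q5,q6,q7,q8,q9} and {q3,q12}.
Refine {q0,q1,q2,q5,q6,q7,q8,q9} on symbol 0: members go to different blocks, giving {q0,q1,q5,q7,q8} and {q2,q6,q9}.
On input 0, block {q0,q1,q5,q7,q8} splits into {q1,q7,q8} and {q0,q5}.
Split {q1,q7,q8} by δ(·,0) → {q7,q8} and {q1}.
Split {q7,q8} by δ(·,1) → {q7} and {q8}.
Stable partition: {q7} | {q11} | {q4} | {q3,q12} | {q2,q6,q9} | {q0,q5} | {q1} | {q8} — 8 equivalence classes.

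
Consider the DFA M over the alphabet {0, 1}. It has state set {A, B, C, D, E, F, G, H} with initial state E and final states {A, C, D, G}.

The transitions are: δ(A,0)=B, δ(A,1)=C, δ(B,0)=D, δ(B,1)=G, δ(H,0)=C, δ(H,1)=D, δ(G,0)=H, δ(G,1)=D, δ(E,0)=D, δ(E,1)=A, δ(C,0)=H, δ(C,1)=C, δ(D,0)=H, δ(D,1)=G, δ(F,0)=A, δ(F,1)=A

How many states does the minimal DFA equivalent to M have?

First remove the unreachable states {F}; 7 states remain.
Start with accepting vs non-accepting: {A,C,D,G} | {B,E,H}.
The partition is now stable with 2 blocks: {A,C,D,G} | {B,E,H}.

2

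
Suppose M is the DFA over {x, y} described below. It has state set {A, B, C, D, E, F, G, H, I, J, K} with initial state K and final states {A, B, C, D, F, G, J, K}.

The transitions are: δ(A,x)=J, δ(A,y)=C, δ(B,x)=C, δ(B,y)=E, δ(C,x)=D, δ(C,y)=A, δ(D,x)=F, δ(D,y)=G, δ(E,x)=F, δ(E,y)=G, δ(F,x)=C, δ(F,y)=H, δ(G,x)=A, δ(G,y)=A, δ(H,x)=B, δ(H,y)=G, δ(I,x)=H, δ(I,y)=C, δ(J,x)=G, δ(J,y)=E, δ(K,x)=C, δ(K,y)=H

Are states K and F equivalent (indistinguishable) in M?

Yes

Reachable states from the start: {A,B,C,D,E,F,G,H,J,K}. Unreachable: {I} — drop them.
Initial partition by acceptance: {A,B,C,D,F,G,J,K} | {E,H}.
Refine {A,B,C,D,F,G,J,K} on symbol y: members go to different blocks, giving {A,C,D,G} and {B,F,J,K}.
Refine {A,C,D,G} on symbol x: members go to different blocks, giving {A,D} and {C,G}.
No further refinement is possible. Final partition (4 blocks): {A,D} | {E,H} | {B,F,J,K} | {C,G}.
K and F lie in the same block of the stable partition, so they are equivalent — no string distinguishes them.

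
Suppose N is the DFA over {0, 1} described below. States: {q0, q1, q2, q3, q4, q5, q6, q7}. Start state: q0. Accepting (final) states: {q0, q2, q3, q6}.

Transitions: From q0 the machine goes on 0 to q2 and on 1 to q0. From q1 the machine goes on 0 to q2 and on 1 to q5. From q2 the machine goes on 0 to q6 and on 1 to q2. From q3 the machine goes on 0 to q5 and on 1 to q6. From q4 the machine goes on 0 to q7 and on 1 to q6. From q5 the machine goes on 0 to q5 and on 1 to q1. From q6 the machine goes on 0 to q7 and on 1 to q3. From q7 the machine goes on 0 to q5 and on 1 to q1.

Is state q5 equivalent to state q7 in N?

Yes

States {q4} cannot be reached from the start state, so discard them.
P0 = {q0,q2,q3,q6} | {q1,q5,q7}.
On input 0, block {q0,q2,q3,q6} splits into {q0,q2} and {q3,q6}.
On input 0, block {q0,q2} splits into {q0} and {q2}.
Split {q1,q5,q7} by δ(·,0) → {q5,q7} and {q1}.
No further refinement is possible. Final partition (5 blocks): {q0} | {q5,q7} | {q3,q6} | {q2} | {q1}.
q5 and q7 lie in the same block of the stable partition, so they are equivalent — no string distinguishes them.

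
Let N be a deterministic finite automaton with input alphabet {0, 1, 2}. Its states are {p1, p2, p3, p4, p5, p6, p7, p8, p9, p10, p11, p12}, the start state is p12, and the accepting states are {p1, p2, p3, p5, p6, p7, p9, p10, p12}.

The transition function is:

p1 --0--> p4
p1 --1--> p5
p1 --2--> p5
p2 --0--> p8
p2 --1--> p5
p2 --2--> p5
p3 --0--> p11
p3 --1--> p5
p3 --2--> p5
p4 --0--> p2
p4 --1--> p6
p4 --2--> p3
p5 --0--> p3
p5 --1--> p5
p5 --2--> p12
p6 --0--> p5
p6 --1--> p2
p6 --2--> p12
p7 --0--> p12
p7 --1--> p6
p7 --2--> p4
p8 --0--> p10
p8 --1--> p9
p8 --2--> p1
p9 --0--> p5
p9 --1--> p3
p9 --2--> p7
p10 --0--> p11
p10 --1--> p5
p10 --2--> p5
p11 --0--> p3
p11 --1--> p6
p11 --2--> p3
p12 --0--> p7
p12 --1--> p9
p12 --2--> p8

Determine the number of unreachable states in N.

Every one of the 12 states is reachable from p12.

0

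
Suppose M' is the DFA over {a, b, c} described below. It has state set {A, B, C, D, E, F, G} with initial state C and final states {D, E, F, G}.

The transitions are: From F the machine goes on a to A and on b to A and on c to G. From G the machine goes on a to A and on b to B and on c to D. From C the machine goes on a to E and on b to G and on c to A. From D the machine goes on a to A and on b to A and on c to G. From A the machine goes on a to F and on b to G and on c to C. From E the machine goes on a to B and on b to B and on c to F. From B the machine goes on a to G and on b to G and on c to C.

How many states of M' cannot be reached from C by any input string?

0

Every one of the 7 states is reachable from C.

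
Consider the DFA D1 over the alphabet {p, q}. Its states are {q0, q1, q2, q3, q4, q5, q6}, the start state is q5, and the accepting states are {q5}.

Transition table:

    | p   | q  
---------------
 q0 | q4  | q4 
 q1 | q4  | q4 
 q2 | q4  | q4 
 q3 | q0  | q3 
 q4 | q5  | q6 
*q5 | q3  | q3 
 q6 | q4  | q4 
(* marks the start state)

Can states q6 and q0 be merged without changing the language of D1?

First remove the unreachable states {q1,q2}; 5 states remain.
P0 = {q5} | {q0,q3,q4,q6}.
On input p, block {q0,q3,q4,q6} splits into {q0,q3,q6} and {q4}.
Refine {q0,q3,q6} on symbol p: members go to different blocks, giving {q0,q6} and {q3}.
No further refinement is possible. Final partition (4 blocks): {q5} | {q0,q6} | {q4} | {q3}.
q6 and q0 lie in the same block of the stable partition, so they are equivalent — no string distinguishes them.

Yes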